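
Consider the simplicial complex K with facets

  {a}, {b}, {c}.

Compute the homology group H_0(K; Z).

Take the total order a < b < c on the vertex set. Then K (dimension 0) consists of the simplices:

  0-simplices (3): a, b, c

so the chain groups are C_0 ≅ Z^3.

Computing H_k = (kernel of ∂_k) / (image of ∂_{k+1}):

  H_0: rank C_0 − rank ∂_1 = 3 − 0 = 3, and there is no ∂_1, so H_0 ≅ Z^3.

H_0 = Z^3.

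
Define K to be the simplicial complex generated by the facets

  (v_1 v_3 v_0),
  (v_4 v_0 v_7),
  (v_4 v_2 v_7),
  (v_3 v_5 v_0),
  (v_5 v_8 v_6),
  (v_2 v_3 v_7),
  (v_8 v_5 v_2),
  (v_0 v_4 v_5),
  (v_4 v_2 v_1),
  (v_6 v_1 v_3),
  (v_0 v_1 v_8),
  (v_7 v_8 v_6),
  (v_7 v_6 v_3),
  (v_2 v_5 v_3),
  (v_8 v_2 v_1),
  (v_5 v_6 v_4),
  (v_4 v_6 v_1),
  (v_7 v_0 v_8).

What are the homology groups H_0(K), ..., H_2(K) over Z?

Fix the vertex order v_0 < v_1 < v_2 < v_3 < v_4 < v_5 < v_6 < v_7 < v_8 and write every simplex with vertices in increasing order. Then dim K = 2 and the simplices of K are:

  0-simplices (9): [v_0], [v_1], [v_2], [v_3], [v_4], [v_5], [v_6], [v_7], [v_8]
  1-simplices (27): (27 of them)
  2-simplices (18): (18 of them)

so the chain groups are C_0 ≅ Z^9, C_1 ≅ Z^27, C_2 ≅ Z^18.

The boundary map ∂_1: C_1 → C_0 maps an edge to its endpoints' difference, ∂[p,q] = q − p. For instance
  ∂[v_2,v_8] = [v_8] − [v_2].
This gives a 9×27 integer matrix of rank 8; reducing to Smith normal form yields diagonal entries (1,1,1,1,1,1,1,1).

The boundary map ∂_2: C_2 → C_1 sends each 2-simplex [p,q,r] to [q,r] − [p,r] + [p,q]. For instance
  ∂[v_1,v_4,v_6] = [v_4,v_6] − [v_1,v_6] + [v_1,v_4],
  ∂[v_2,v_3,v_5] = [v_3,v_5] − [v_2,v_5] + [v_2,v_3].
The 27×18 boundary matrix has rank 17 and Smith normal form diag(1,1,1,1,1,1,1,1,1,1,1,1,1,1,1,1,1).

From H_k ≅ ker(∂_k) / im(∂_{k+1}) we obtain:

  H_0: rank C_0 − rank ∂_1 = 9 − 8 = 1, and the invariant factors of ∂_1 are all 1, so H_0 ≅ Z.
  H_1: rank ker ∂_1 − rank ∂_2 = (27 − 8) − 17 = 2, and the invariant factors of ∂_2 are all 1, so H_1 ≅ Z^2.
  H_2: rank ker ∂_2 − rank ∂_3 = (18 − 17) − 0 = 1, and there is no ∂_3, so H_2 ≅ Z.

As a check, the Euler characteristic is 9 − 27 + 18 = 0, which agrees with 1 − 2 + 1 = 0.

H_0 ≅ Z,  H_1 ≅ Z^2,  H_2 ≅ Z.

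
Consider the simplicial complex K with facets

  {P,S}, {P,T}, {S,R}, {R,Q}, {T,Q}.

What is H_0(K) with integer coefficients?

We work with the vertex ordering P < Q < R < S < T. The simplices of K, each written with vertices in increasing order, are:

  0-simplices (5): P, Q, R, S, T
  1-simplices (5): PS, PT, QR, QT, RS

Hence C_0 ≅ Z^5, C_1 ≅ Z^5.

Boundary ∂_1: C_1 → C_0 is given by ∂[p,q] = [q] − [p]. For instance
  ∂PT = T − P.
This gives a 5×5 integer matrix of rank 4; reducing to Smith normal form yields diagonal entries (1,1,1,1).

From H_k ≅ ker(∂_k) / im(∂_{k+1}) we obtain:

  H_0: rank C_0 − rank ∂_1 = 5 − 4 = 1, and the invariant factors of ∂_1 are all 1, so H_0 ≅ Z.

(K is a triangulation of the circle S^1.)

H_0 ≅ Z.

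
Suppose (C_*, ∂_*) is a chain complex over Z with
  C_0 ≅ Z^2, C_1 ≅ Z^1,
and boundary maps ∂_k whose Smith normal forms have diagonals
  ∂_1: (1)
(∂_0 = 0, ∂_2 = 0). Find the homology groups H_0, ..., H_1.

H_0 = Z,  H_1 = 0.

H_0: b_0 = 2 − 0 − 1 = 1; torsion from ∂_1 factors > 1: none. So H_0 = Z.
H_1: b_1 = 1 − 1 − 0 = 0; torsion from ∂_2 factors > 1: none. So H_1 = 0.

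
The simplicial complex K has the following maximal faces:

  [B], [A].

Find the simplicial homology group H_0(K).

Order the vertices as A < B. Listing each simplex with vertices in this order, K has dimension 0 with simplices:

  0-simplices (2): A, B

giving chain groups C_0 ≅ Z^2.

From H_k ≅ ker(∂_k) / im(∂_{k+1}) we obtain:

  H_0: rank C_0 − rank ∂_1 = 2 − 0 = 2, and there is no ∂_1, so H_0 ≅ Z^2.

(K is a triangulation of a set of 2 points.)

H_0 ≅ Z^2.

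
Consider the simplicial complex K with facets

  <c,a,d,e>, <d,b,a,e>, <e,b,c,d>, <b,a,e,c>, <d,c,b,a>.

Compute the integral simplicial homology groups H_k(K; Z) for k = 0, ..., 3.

H_0 = Z,  H_1 = 0,  H_2 = 0,  H_3 = Z.

We work with the vertex ordering a < b < c < d < e. The simplices of K, each written with vertices in increasing order, are:

  0-simplices (5): a, b, c, d, e
  1-simplices (10): ab, ac, ad, ae, bc, bd, be, cd, ce, de
  2-simplices (10): abc, abd, abe, acd, ace, ade, bcd, bce, bde, cde
  3-simplices (5): abcd, abce, abde, acde, bcde

Hence C_0 ≅ Z^5, C_1 ≅ Z^10, C_2 ≅ Z^10, C_3 ≅ Z^5.

∂_1: C_1 → C_0 sends each edge [p,q] (with p < q) to q − p.
As a 5×10 matrix over Z this has rank 4, with invariant factors (1,1,1,1).

∂_2: C_2 → C_1 sends each 2-simplex [p,q,r] to [q,r] − [p,r] + [p,q]. For instance
  ∂bce = ce − be + bc,
  ∂abc = bc − ac + ab.
As a 10×10 matrix over Z this has rank 6, with invariant factors (1,1,1,1,1,1).

Boundary ∂_3: C_3 → C_2 sends each 3-simplex σ to the alternating sum Σ_i (−1)^i (σ with its i-th vertex removed). For instance
  ∂bcde = cde − bde + bce − bcd,
  ∂abce = bce − ace + abe − abc.
The resulting 10×5 matrix has rank 4, and its Smith normal form has invariant factors (1,1,1,1).

Reading off H_k = ker ∂_k / im ∂_{k+1}:

  H_0: rank C_0 − rank ∂_1 = 5 − 4 = 1, and the invariant factors of ∂_1 are all 1, so H_0 ≅ Z.
  H_1: rank ker ∂_1 − rank ∂_2 = (10 − 4) − 6 = 0, and the invariant factors of ∂_2 are all 1, so H_1 ≅ 0.
  H_2: rank ker ∂_2 − rank ∂_3 = (10 − 6) − 4 = 0, and the invariant factors of ∂_3 are all 1, so H_2 ≅ 0.
  H_3: rank ker ∂_3 − rank ∂_4 = (5 − 4) − 0 = 1, and there is no ∂_4, so H_3 ≅ Z.

As a check, the Euler characteristic is 5 − 10 + 10 − 5 = 0, which agrees with 1 − 0 + 0 − 1 = 0.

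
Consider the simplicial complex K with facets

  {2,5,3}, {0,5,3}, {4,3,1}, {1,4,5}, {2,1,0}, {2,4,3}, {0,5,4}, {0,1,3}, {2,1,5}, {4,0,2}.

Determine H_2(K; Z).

Order the vertices as 0 < 1 < 2 < 3 < 4 < 5. Listing each simplex with vertices in this order, K has dimension 2 with simplices:

  0-simplices (6): [0], [1], [2], [3], [4], [5]
  1-simplices (15): [0,1], [0,2], [0,3], [0,4], [0,5], [1,2], [1,3], [1,4], [1,5], [2,3], [2,4], [2,5], [3,4], [3,5], [4,5]
  2-simplices (10): [0,1,2], [0,1,3], [0,2,4], [0,3,5], [0,4,5], [1,2,5], [1,3,4], [1,4,5], [2,3,4], [2,3,5]

Hence C_0 ≅ Z^6, C_1 ≅ Z^15, C_2 ≅ Z^10.

∂_1: C_1 → C_0 is given by ∂[p,q] = [q] − [p]. For instance
  ∂[1,4] = [4] − [1].
The resulting 6×15 matrix has rank 5, and its Smith normal form has invariant factors (1,1,1,1,1).

The boundary map ∂_2: C_2 → C_1 sends each 2-simplex [p,q,r] to [q,r] − [p,r] + [p,q]. For instance
  ∂[1,2,5] = [2,5] − [1,5] + [1,2],
  ∂[0,3,5] = [3,5] − [0,5] + [0,3].
The resulting 15×10 matrix has rank 10, and its Smith normal form has invariant factors (1,1,1,1,1,1,1,1,1,2).

From H_k ≅ ker(∂_k) / im(∂_{k+1}) we obtain:

  H_2: rank ker ∂_2 − rank ∂_3 = (10 − 10) − 0 = 0, and there is no ∂_3, so H_2 = 0.

(K is a triangulation of the real projective plane RP^2.)

H_2 ≅ 0.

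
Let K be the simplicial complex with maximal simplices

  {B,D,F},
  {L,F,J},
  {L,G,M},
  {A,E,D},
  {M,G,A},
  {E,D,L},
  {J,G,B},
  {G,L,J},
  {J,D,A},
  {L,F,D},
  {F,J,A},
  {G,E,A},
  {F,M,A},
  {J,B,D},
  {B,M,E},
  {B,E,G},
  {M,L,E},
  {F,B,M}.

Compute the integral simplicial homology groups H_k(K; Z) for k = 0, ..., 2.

H_0 = Z,  H_1 = Z ⊕ Z_2,  H_2 = 0.

We work with the vertex ordering A < B < D < E < F < G < J < L < M. The simplices of K, each written with vertices in increasing order, are:

  0-simplices (9): A, B, D, E, F, G, J, L, M
  1-simplices (27): AD, AE, AF, AG, AJ, AM, BD, BE, BF, BG, BJ, BM, DE, DF, DJ, DL, EG, EL, EM, FJ, FL, FM, GJ, GL, GM, JL, LM
  2-simplices (18): ADE, ADJ, AEG, AFJ, AFM, AGM, BDF, BDJ, BEG, BEM, BFM, BGJ, DEL, DFL, ELM, FJL, GJL, GLM

so the chain groups are C_0 ≅ Z^9, C_1 ≅ Z^27, C_2 ≅ Z^18.

Boundary ∂_1: C_1 → C_0 is given by ∂[p,q] = [q] − [p].
The resulting 9×27 matrix has rank 8, and its Smith normal form has invariant factors (1,1,1,1,1,1,1,1).

The boundary map ∂_2: C_2 → C_1 acts by ∂[p,q,r] = [q,r] − [p,r] + [p,q]. For instance
  ∂FJL = JL − FL + FJ,
  ∂BEG = EG − BG + BE.
As a 27×18 matrix over Z this has rank 18, with invariant factors (1,1,1,1,1,1,1,1,1,1,1,1,1,1,1,1,1,2).

Now H_k = ker ∂_k / im ∂_{k+1}, so:

  H_0: rank C_0 − rank ∂_1 = 9 − 8 = 1, and the invariant factors of ∂_1 are all 1, so H_0 ≅ Z.
  H_1: rank ker ∂_1 − rank ∂_2 = (27 − 8) − 18 = 1, and ∂_2 has invariant factor 2 > 1, so H_1 ≅ Z ⊕ Z_2.
  H_2: rank ker ∂_2 − rank ∂_3 = (18 − 18) − 0 = 0, and there is no ∂_3, so H_2 ≅ 0.

(K is a triangulation of the Klein bottle.)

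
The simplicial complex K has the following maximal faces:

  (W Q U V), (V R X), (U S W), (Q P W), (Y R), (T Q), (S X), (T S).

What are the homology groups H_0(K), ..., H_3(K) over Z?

We work with the vertex ordering P < Q < R < S < T < U < V < W < X < Y. The simplices of K, each written with vertices in increasing order, are:

  0-simplices (10): P, Q, R, S, T, U, V, W, X, Y
  1-simplices (17): PQ, PW, QT, QU, QV, QW, RV, RX, RY, ST, SU, SW, SX, UV, UW, VW, VX
  2-simplices (7): PQW, QUV, QUW, QVW, RVX, SUW, UVW
  3-simplices (1): QUVW

Hence C_0 ≅ Z^10, C_1 ≅ Z^17, C_2 ≅ Z^7, C_3 ≅ Z^1.

Boundary ∂_1: C_1 → C_0 is given by ∂[p,q] = [q] − [p]. For instance
  ∂SX = X − S.
As a 10×17 matrix over Z this has rank 9, with invariant factors (1,1,1,1,1,1,1,1,1).

The boundary map ∂_2: C_2 → C_1 acts by ∂[p,q,r] = [q,r] − [p,r] + [p,q]. For instance
  ∂UVW = VW − UW + UV,
  ∂RVX = VX − RX + RV.
The resulting 17×7 matrix has rank 6, and its Smith normal form has invariant factors (1,1,1,1,1,1).

∂_3: C_3 → C_2 sends each 3-simplex σ to the alternating sum Σ_i (−1)^i (σ with its i-th vertex removed). For instance
  ∂QUVW = UVW − QVW + QUW − QUV.
The resulting 7×1 matrix has rank 1, and its Smith normal form has invariant factors (1).

Reading off H_k = ker ∂_k / im ∂_{k+1}:

  H_0: rank C_0 − rank ∂_1 = 10 − 9 = 1, and the invariant factors of ∂_1 are all 1, so H_0 ≅ Z.
  H_1: rank ker ∂_1 − rank ∂_2 = (17 − 9) − 6 = 2, and the invariant factors of ∂_2 are all 1, so H_1 ≅ Z^2.
  H_2: rank ker ∂_2 − rank ∂_3 = (7 − 6) − 1 = 0, and the invariant factors of ∂_3 are all 1, so H_2 ≅ 0.
  H_3: rank ker ∂_3 − rank ∂_4 = (1 − 1) − 0 = 0, and there is no ∂_4, so H_3 ≅ 0.

As a check, the Euler characteristic is 10 − 17 + 7 − 1 = -1, which agrees with 1 − 2 + 0 − 0 = -1.

H_0 = Z,  H_1 = Z^2,  H_2 = 0,  H_3 = 0.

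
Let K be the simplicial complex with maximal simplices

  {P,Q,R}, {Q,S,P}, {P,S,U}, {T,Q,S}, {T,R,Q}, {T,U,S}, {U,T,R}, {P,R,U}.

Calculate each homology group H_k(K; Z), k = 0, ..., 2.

Take the total order P < Q < R < S < T < U on the vertex set. Then K (dimension 2) consists of the simplices:

  0-simplices (6): P, Q, R, S, T, U
  1-simplices (12): PQ, PR, PS, PU, QR, QS, QT, RT, RU, ST, SU, TU
  2-simplices (8): PQR, PQS, PRU, PSU, QRT, QST, RTU, STU

so the chain groups are C_0 ≅ Z^6, C_1 ≅ Z^12, C_2 ≅ Z^8.

The boundary map ∂_1: C_1 → C_0 sends each edge [p,q] (with p < q) to q − p.
As a 6×12 matrix over Z this has rank 5, with invariant factors (1,1,1,1,1).

∂_2: C_2 → C_1 sends each 2-simplex [p,q,r] to [q,r] − [p,r] + [p,q]. For instance
  ∂PQS = QS − PS + PQ,
  ∂PRU = RU − PU + PR.
This gives a 12×8 integer matrix of rank 7; reducing to Smith normal form yields diagonal entries (1,1,1,1,1,1,1).

Computing H_k = (kernel of ∂_k) / (image of ∂_{k+1}):

  H_0: rank C_0 − rank ∂_1 = 6 − 5 = 1, and the invariant factors of ∂_1 are all 1, so H_0 = Z.
  H_1: rank ker ∂_1 − rank ∂_2 = (12 − 5) − 7 = 0, and the invariant factors of ∂_2 are all 1, so H_1 = 0.
  H_2: rank ker ∂_2 − rank ∂_3 = (8 − 7) − 0 = 1, and there is no ∂_3, so H_2 = Z.

As a check, the Euler characteristic is 6 − 12 + 8 = 2, which agrees with 1 − 0 + 1 = 2.
(K is a triangulation of the 2-sphere S^2.)

H_0 = Z,  H_1 = 0,  H_2 = Z.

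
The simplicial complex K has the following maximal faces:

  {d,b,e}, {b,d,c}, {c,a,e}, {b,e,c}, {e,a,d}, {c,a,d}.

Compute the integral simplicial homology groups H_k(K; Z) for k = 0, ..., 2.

K has 5 vertices, 9 edges, 6 triangles.
rank ∂_0 = 0, rank ∂_1 = 4 ⇒ b_0 = 5 − 0 − 4 = 1; all invariant factors of ∂_1 are 1 so no torsion. So H_0 = Z.
rank ∂_1 = 4, rank ∂_2 = 5 ⇒ b_1 = 9 − 4 − 5 = 0; all invariant factors of ∂_2 are 1 so no torsion. So H_1 = 0.
rank ∂_2 = 5, rank ∂_3 = 0 ⇒ b_2 = 6 − 5 − 0 = 1. So H_2 = Z.

H_0 = Z,  H_1 = 0,  H_2 = Z.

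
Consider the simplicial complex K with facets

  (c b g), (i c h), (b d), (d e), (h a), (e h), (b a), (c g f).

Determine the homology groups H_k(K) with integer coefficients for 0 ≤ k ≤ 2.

H_0 = Z,  H_1 = Z^2,  H_2 = 0.

Take the total order a < b < c < d < e < f < g < h < i on the vertex set. Then K (dimension 2) consists of the simplices:

  0-simplices (9): a, b, c, d, e, f, g, h, i
  1-simplices (13): ab, ah, bc, bd, bg, cf, cg, ch, ci, de, eh, fg, hi
  2-simplices (3): bcg, cfg, chi

giving chain groups C_0 ≅ Z^9, C_1 ≅ Z^13, C_2 ≅ Z^3.

∂_1: C_1 → C_0 maps an edge to its endpoints' difference, ∂[p,q] = q − p. For instance
  ∂ch = h − c.
The resulting 9×13 matrix has rank 8, and its Smith normal form has invariant factors (1,1,1,1,1,1,1,1).

The boundary map ∂_2: C_2 → C_1 sends each 2-simplex [p,q,r] to [q,r] − [p,r] + [p,q]. For instance
  ∂cfg = fg − cg + cf,
  ∂bcg = cg − bg + bc.
As a 13×3 matrix over Z this has rank 3, with invariant factors (1,1,1).

Reading off H_k = ker ∂_k / im ∂_{k+1}:

  H_0: rank C_0 − rank ∂_1 = 9 − 8 = 1, and the invariant factors of ∂_1 are all 1, so H_0 = Z.
  H_1: rank ker ∂_1 − rank ∂_2 = (13 − 8) − 3 = 2, and the invariant factors of ∂_2 are all 1, so H_1 = Z^2.
  H_2: rank ker ∂_2 − rank ∂_3 = (3 − 3) − 0 = 0, and there is no ∂_3, so H_2 = 0.

As a check, the Euler characteristic is 9 − 13 + 3 = -1, which agrees with 1 − 2 + 0 = -1.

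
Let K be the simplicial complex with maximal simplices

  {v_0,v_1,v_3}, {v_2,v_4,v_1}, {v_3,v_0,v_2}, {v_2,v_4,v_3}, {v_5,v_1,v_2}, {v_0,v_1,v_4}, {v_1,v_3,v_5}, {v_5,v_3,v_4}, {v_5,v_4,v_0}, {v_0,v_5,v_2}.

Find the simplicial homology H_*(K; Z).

We work with the vertex ordering v_0 < v_1 < v_2 < v_3 < v_4 < v_5. The simplices of K, each written with vertices in increasing order, are:

  0-simplices (6): [v_0], [v_1], [v_2], [v_3], [v_4], [v_5]
  1-simplices (15): (15 of them)
  2-simplices (10): [v_0,v_1,v_3], [v_0,v_1,v_4], [v_0,v_2,v_3], [v_0,v_2,v_5], [v_0,v_4,v_5], [v_1,v_2,v_4], [v_1,v_2,v_5], [v_1,v_3,v_5], [v_2,v_3,v_4], [v_3,v_4,v_5]

so the chain groups are C_0 ≅ Z^6, C_1 ≅ Z^15, C_2 ≅ Z^10.

Boundary ∂_1: C_1 → C_0 sends each edge [p,q] (with p < q) to q − p.
The 6×15 boundary matrix has rank 5 and Smith normal form diag(1,1,1,1,1).

Boundary ∂_2: C_2 → C_1 acts by ∂[p,q,r] = [q,r] − [p,r] + [p,q]. For instance
  ∂[v_2,v_3,v_4] = [v_3,v_4] − [v_2,v_4] + [v_2,v_3],
  ∂[v_1,v_2,v_5] = [v_2,v_5] − [v_1,v_5] + [v_1,v_2].
This gives a 15×10 integer matrix of rank 10; reducing to Smith normal form yields diagonal entries (1,1,1,1,1,1,1,1,1,2).

From H_k ≅ ker(∂_k) / im(∂_{k+1}) we obtain:

  H_0: rank C_0 − rank ∂_1 = 6 − 5 = 1, and the invariant factors of ∂_1 are all 1, so H_0 ≅ Z.
  H_1: rank ker ∂_1 − rank ∂_2 = (15 − 5) − 10 = 0, and ∂_2 has invariant factor 2 > 1, so H_1 ≅ Z/2.
  H_2: rank ker ∂_2 − rank ∂_3 = (10 − 10) − 0 = 0, and there is no ∂_3, so H_2 ≅ 0.

As a check, the Euler characteristic is 6 − 15 + 10 = 1, which agrees with 1 − 0 + 0 = 1.
(K is a triangulation of the real projective plane RP^2.)

H_0 ≅ Z,  H_1 ≅ Z/2,  H_2 = 0.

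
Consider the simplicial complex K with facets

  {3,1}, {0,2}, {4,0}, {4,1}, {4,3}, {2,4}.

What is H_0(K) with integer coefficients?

H_0 ≅ Z.

Fix the vertex order 0 < 1 < 2 < 3 < 4 and write every simplex with vertices in increasing order. Then dim K = 1 and the simplices of K are:

  0-simplices (5): [0], [1], [2], [3], [4]
  1-simplices (6): [0,2], [0,4], [1,3], [1,4], [2,4], [3,4]

Hence C_0 ≅ Z^5, C_1 ≅ Z^6.

The boundary map ∂_1: C_1 → C_0 sends each edge [p,q] (with p < q) to q − p. For instance
  ∂[0,2] = [2] − [0].
The resulting 5×6 matrix has rank 4, and its Smith normal form has invariant factors (1,1,1,1).

Now H_k = ker ∂_k / im ∂_{k+1}, so:

  H_0: rank C_0 − rank ∂_1 = 5 − 4 = 1, and the invariant factors of ∂_1 are all 1, so H_0 ≅ Z.

(K is a triangulation of a wedge of 2 circles.)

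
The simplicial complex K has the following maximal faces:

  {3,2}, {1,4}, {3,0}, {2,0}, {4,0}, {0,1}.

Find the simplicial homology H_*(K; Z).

H_0 = Z,  H_1 = Z^2.

We work with the vertex ordering 0 < 1 < 2 < 3 < 4. The simplices of K, each written with vertices in increasing order, are:

  0-simplices (5): [0], [1], [2], [3], [4]
  1-simplices (6): [0,1], [0,2], [0,3], [0,4], [1,4], [2,3]

giving chain groups C_0 ≅ Z^5, C_1 ≅ Z^6.

Boundary ∂_1: C_1 → C_0 sends each edge [p,q] (with p < q) to q − p.
This gives a 5×6 integer matrix of rank 4; reducing to Smith normal form yields diagonal entries (1,1,1,1).

From H_k ≅ ker(∂_k) / im(∂_{k+1}) we obtain:

  H_0: rank C_0 − rank ∂_1 = 5 − 4 = 1, and the invariant factors of ∂_1 are all 1, so H_0 = Z.
  H_1: rank ker ∂_1 − rank ∂_2 = (6 − 4) − 0 = 2, and there is no ∂_2, so H_1 = Z^2.

As a check, the Euler characteristic is 5 − 6 = -1, which agrees with 1 − 2 = -1.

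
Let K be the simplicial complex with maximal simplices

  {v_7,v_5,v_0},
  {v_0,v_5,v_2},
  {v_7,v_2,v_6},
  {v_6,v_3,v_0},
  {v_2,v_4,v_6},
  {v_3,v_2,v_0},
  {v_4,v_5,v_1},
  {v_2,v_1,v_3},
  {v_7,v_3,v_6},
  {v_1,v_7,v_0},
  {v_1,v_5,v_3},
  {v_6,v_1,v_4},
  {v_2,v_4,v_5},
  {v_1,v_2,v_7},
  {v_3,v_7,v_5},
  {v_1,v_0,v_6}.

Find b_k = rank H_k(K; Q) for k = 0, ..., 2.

Take the total order v_0 < v_1 < v_2 < v_3 < v_4 < v_5 < v_6 < v_7 on the vertex set. Then K (dimension 2) consists of the simplices:

  0-simplices (8): [v_0], [v_1], [v_2], [v_3], [v_4], [v_5], [v_6], [v_7]
  1-simplices (24): (24 of them)
  2-simplices (16): (16 of them)

so the chain groups are C_0 ≅ Z^8, C_1 ≅ Z^24, C_2 ≅ Z^16.

∂_1: C_1 → C_0 maps an edge to its endpoints' difference, ∂[p,q] = q − p. For instance
  ∂[v_1,v_5] = [v_5] − [v_1].
As a 8×24 matrix over Z this has rank 7, with invariant factors (1,1,1,1,1,1,1).

Boundary ∂_2: C_2 → C_1 maps a triangle to the signed sum of its edges. For instance
  ∂[v_0,v_1,v_6] = [v_1,v_6] − [v_0,v_6] + [v_0,v_1],
  ∂[v_1,v_4,v_5] = [v_4,v_5] − [v_1,v_5] + [v_1,v_4].
This gives a 24×16 integer matrix of rank 15; reducing to Smith normal form yields diagonal entries (1,1,1,1,1,1,1,1,1,1,1,1,1,1,1).

Computing H_k = (kernel of ∂_k) / (image of ∂_{k+1}):

  H_0: rank C_0 − rank ∂_1 = 8 − 7 = 1, and the invariant factors of ∂_1 are all 1, so H_0 ≅ Z.
  H_1: rank ker ∂_1 − rank ∂_2 = (24 − 7) − 15 = 2, and the invariant factors of ∂_2 are all 1, so H_1 ≅ Z^2.
  H_2: rank ker ∂_2 − rank ∂_3 = (16 − 15) − 0 = 1, and there is no ∂_3, so H_2 ≅ Z.

Hence the Betti numbers are b_0 = 1, b_1 = 2, b_2 = 1.

b_0 = 1, b_1 = 2, b_2 = 1.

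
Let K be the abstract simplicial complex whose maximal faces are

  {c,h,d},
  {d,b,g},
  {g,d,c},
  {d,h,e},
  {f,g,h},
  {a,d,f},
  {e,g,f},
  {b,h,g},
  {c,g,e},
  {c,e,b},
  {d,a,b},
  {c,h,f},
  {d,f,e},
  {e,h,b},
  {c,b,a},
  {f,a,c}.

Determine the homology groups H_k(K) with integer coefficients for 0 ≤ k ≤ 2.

H_0 = Z,  H_1 = Z^2,  H_2 = Z.

We work with the vertex ordering a < b < c < d < e < f < g < h. The simplices of K, each written with vertices in increasing order, are:

  0-simplices (8): a, b, c, d, e, f, g, h
  1-simplices (24): ab, ac, ad, af, bc, bd, be, bg, bh, cd, ce, cf, cg, ch, de, df, dg, dh, ef, eg, eh, fg, fh, gh
  2-simplices (16): abc, abd, acf, adf, bce, bdg, beh, bgh, cdg, cdh, ceg, cfh, def, deh, efg, fgh

giving chain groups C_0 ≅ Z^8, C_1 ≅ Z^24, C_2 ≅ Z^16.

∂_1: C_1 → C_0 is given by ∂[p,q] = [q] − [p]. For instance
  ∂dg = g − d.
The resulting 8×24 matrix has rank 7, and its Smith normal form has invariant factors (1,1,1,1,1,1,1).

Boundary ∂_2: C_2 → C_1 maps a triangle to the signed sum of its edges. For instance
  ∂def = ef − df + de,
  ∂cdh = dh − ch + cd.
As a 24×16 matrix over Z this has rank 15, with invariant factors (1,1,1,1,1,1,1,1,1,1,1,1,1,1,1).

Now H_k = ker ∂_k / im ∂_{k+1}, so:

  H_0: rank C_0 − rank ∂_1 = 8 − 7 = 1, and the invariant factors of ∂_1 are all 1, so H_0 ≅ Z.
  H_1: rank ker ∂_1 − rank ∂_2 = (24 − 7) − 15 = 2, and the invariant factors of ∂_2 are all 1, so H_1 ≅ Z^2.
  H_2: rank ker ∂_2 − rank ∂_3 = (16 − 15) − 0 = 1, and there is no ∂_3, so H_2 ≅ Z.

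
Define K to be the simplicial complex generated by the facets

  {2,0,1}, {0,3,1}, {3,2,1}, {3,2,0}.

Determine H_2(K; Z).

We work with the vertex ordering 0 < 1 < 2 < 3. The simplices of K, each written with vertices in increasing order, are:

  0-simplices (4): [0], [1], [2], [3]
  1-simplices (6): [0,1], [0,2], [0,3], [1,2], [1,3], [2,3]
  2-simplices (4): [0,1,2], [0,1,3], [0,2,3], [1,2,3]

giving chain groups C_0 ≅ Z^4, C_1 ≅ Z^6, C_2 ≅ Z^4.

The boundary map ∂_1: C_1 → C_0 sends each edge [p,q] (with p < q) to q − p. For instance
  ∂[2,3] = [3] − [2].
As a 4×6 matrix over Z this has rank 3, with invariant factors (1,1,1).

Boundary ∂_2: C_2 → C_1 acts by ∂[p,q,r] = [q,r] − [p,r] + [p,q]. For instance
  ∂[1,2,3] = [2,3] − [1,3] + [1,2],
  ∂[0,1,3] = [1,3] − [0,3] + [0,1].
This gives a 6×4 integer matrix of rank 3; reducing to Smith normal form yields diagonal entries (1,1,1).

From H_k ≅ ker(∂_k) / im(∂_{k+1}) we obtain:

  H_2: rank ker ∂_2 − rank ∂_3 = (4 − 3) − 0 = 1, and there is no ∂_3, so H_2 = Z.

H_2 = Z.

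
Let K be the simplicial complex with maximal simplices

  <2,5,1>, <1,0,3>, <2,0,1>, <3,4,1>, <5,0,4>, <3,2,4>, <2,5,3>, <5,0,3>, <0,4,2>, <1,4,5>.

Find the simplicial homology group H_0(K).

Order the vertices as 0 < 1 < 2 < 3 < 4 < 5. Listing each simplex with vertices in this order, K has dimension 2 with simplices:

  0-simplices (6): [0], [1], [2], [3], [4], [5]
  1-simplices (15): [0,1], [0,2], [0,3], [0,4], [0,5], [1,2], [1,3], [1,4], [1,5], [2,3], [2,4], [2,5], [3,4], [3,5], [4,5]
  2-simplices (10): [0,1,2], [0,1,3], [0,2,4], [0,3,5], [0,4,5], [1,2,5], [1,3,4], [1,4,5], [2,3,4], [2,3,5]

giving chain groups C_0 ≅ Z^6, C_1 ≅ Z^15, C_2 ≅ Z^10.

∂_1: C_1 → C_0 sends each edge [p,q] (with p < q) to q − p.
The resulting 6×15 matrix has rank 5, and its Smith normal form has invariant factors (1,1,1,1,1).

∂_2: C_2 → C_1 maps a triangle to the signed sum of its edges. For instance
  ∂[1,4,5] = [4,5] − [1,5] + [1,4],
  ∂[0,2,4] = [2,4] − [0,4] + [0,2].
As a 15×10 matrix over Z this has rank 10, with invariant factors (1,1,1,1,1,1,1,1,1,2).

Computing H_k = (kernel of ∂_k) / (image of ∂_{k+1}):

  H_0: rank C_0 − rank ∂_1 = 6 − 5 = 1, and the invariant factors of ∂_1 are all 1, so H_0 ≅ Z.

H_0 ≅ Z.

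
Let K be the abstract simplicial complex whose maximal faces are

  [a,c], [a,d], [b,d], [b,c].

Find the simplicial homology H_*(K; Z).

H_0 ≅ Z,  H_1 ≅ Z.

Take the total order a < b < c < d on the vertex set. Then K (dimension 1) consists of the simplices:

  0-simplices (4): a, b, c, d
  1-simplices (4): ac, ad, bc, bd

giving chain groups C_0 ≅ Z^4, C_1 ≅ Z^4.

Boundary ∂_1: C_1 → C_0 sends each edge [p,q] (with p < q) to q − p. For instance
  ∂bd = d − b.
As a 4×4 matrix over Z this has rank 3, with invariant factors (1,1,1).

Now H_k = ker ∂_k / im ∂_{k+1}, so:

  H_0: rank C_0 − rank ∂_1 = 4 − 3 = 1, and the invariant factors of ∂_1 are all 1, so H_0 = Z.
  H_1: rank ker ∂_1 − rank ∂_2 = (4 − 3) − 0 = 1, and there is no ∂_2, so H_1 = Z.

As a check, the Euler characteristic is 4 − 4 = 0, which agrees with 1 − 1 = 0.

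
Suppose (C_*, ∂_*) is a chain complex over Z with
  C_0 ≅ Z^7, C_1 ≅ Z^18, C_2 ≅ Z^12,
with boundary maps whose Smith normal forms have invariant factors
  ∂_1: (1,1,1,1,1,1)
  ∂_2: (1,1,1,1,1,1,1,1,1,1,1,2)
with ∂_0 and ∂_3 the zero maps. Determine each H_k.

H_0: b_0 = 7 − 0 − 6 = 1; torsion from ∂_1 factors > 1: none. So H_0 ≅ Z.
H_1: b_1 = 18 − 6 − 12 = 0; torsion from ∂_2 factors > 1: [2]. So H_1 ≅ Z/2.
H_2: b_2 = 12 − 12 − 0 = 0; torsion from ∂_3 factors > 1: none. So H_2 ≅ 0.

H_0 ≅ Z,  H_1 ≅ Z/2,  H_2 = 0.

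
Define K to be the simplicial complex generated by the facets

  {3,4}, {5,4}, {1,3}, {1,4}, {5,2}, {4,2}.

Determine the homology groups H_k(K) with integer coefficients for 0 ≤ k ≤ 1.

Fix the vertex order 1 < 2 < 3 < 4 < 5 and write every simplex with vertices in increasing order. Then dim K = 1 and the simplices of K are:

  0-simplices (5): [1], [2], [3], [4], [5]
  1-simplices (6): [1,3], [1,4], [2,4], [2,5], [3,4], [4,5]

giving chain groups C_0 ≅ Z^5, C_1 ≅ Z^6.

∂_1: C_1 → C_0 sends each edge [p,q] (with p < q) to q − p. For instance
  ∂[4,5] = [5] − [4].
The 5×6 boundary matrix has rank 4 and Smith normal form diag(1,1,1,1).

Now H_k = ker ∂_k / im ∂_{k+1}, so:

  H_0: rank C_0 − rank ∂_1 = 5 − 4 = 1, and the invariant factors of ∂_1 are all 1, so H_0 = Z.
  H_1: rank ker ∂_1 − rank ∂_2 = (6 − 4) − 0 = 2, and there is no ∂_2, so H_1 = Z^2.

As a check, the Euler characteristic is 5 − 6 = -1, which agrees with 1 − 2 = -1.

H_0 ≅ Z,  H_1 ≅ Z^2.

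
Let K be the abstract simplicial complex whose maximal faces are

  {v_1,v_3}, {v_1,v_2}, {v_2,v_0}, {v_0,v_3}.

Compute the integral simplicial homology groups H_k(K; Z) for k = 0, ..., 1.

H_0 ≅ Z,  H_1 ≅ Z.

Order the vertices as v_0 < v_1 < v_2 < v_3. Listing each simplex with vertices in this order, K has dimension 1 with simplices:

  0-simplices (4): [v_0], [v_1], [v_2], [v_3]
  1-simplices (4): [v_0,v_2], [v_0,v_3], [v_1,v_2], [v_1,v_3]

Hence C_0 ≅ Z^4, C_1 ≅ Z^4.

Boundary ∂_1: C_1 → C_0 sends each edge [p,q] (with p < q) to q − p. For instance
  ∂[v_0,v_3] = [v_3] − [v_0].
As a 4×4 matrix over Z this has rank 3, with invariant factors (1,1,1).

From H_k ≅ ker(∂_k) / im(∂_{k+1}) we obtain:

  H_0: rank C_0 − rank ∂_1 = 4 − 3 = 1, and the invariant factors of ∂_1 are all 1, so H_0 = Z.
  H_1: rank ker ∂_1 − rank ∂_2 = (4 − 3) − 0 = 1, and there is no ∂_2, so H_1 = Z.

As a check, the Euler characteristic is 4 − 4 = 0, which agrees with 1 − 1 = 0.
(K is a triangulation of the circle S^1.)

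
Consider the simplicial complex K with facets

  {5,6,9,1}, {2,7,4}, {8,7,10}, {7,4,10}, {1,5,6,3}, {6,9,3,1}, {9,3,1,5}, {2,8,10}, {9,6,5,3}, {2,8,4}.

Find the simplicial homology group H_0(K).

H_0 ≅ Z^2.

K has 10 vertices, 20 edges, 15 triangles, 5 3-simplices.
rank ∂_0 = 0, rank ∂_1 = 8 ⇒ b_0 = 10 − 0 − 8 = 2; all invariant factors of ∂_1 are 1 so no torsion. So H_0 ≅ Z^2.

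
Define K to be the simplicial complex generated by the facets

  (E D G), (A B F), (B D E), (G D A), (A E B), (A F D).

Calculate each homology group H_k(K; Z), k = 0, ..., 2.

H_0 ≅ Z,  H_1 ≅ Z,  H_2 = 0.

We work with the vertex ordering A < B < D < E < F < G. The simplices of K, each written with vertices in increasing order, are:

  0-simplices (6): A, B, D, E, F, G
  1-simplices (12): AB, AD, AE, AF, AG, BD, BE, BF, DE, DF, DG, EG
  2-simplices (6): ABE, ABF, ADF, ADG, BDE, DEG

Hence C_0 ≅ Z^6, C_1 ≅ Z^12, C_2 ≅ Z^6.

∂_1: C_1 → C_0 maps an edge to its endpoints' difference, ∂[p,q] = q − p.
This gives a 6×12 integer matrix of rank 5; reducing to Smith normal form yields diagonal entries (1,1,1,1,1).

The boundary map ∂_2: C_2 → C_1 acts by ∂[p,q,r] = [q,r] − [p,r] + [p,q]. For instance
  ∂BDE = DE − BE + BD,
  ∂ADG = DG − AG + AD.
This gives a 12×6 integer matrix of rank 6; reducing to Smith normal form yields diagonal entries (1,1,1,1,1,1).

From H_k ≅ ker(∂_k) / im(∂_{k+1}) we obtain:

  H_0: rank C_0 − rank ∂_1 = 6 − 5 = 1, and the invariant factors of ∂_1 are all 1, so H_0 ≅ Z.
  H_1: rank ker ∂_1 − rank ∂_2 = (12 − 5) − 6 = 1, and the invariant factors of ∂_2 are all 1, so H_1 ≅ Z.
  H_2: rank ker ∂_2 − rank ∂_3 = (6 − 6) − 0 = 0, and there is no ∂_3, so H_2 ≅ 0.

(K is a triangulation of the cylinder S^1 x I.)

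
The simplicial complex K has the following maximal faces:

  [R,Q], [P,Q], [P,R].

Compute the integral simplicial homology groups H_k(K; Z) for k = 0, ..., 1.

H_0 = Z,  H_1 = Z.

Fix the vertex order P < Q < R and write every simplex with vertices in increasing order. Then dim K = 1 and the simplices of K are:

  0-simplices (3): P, Q, R
  1-simplices (3): PQ, PR, QR

so the chain groups are C_0 ≅ Z^3, C_1 ≅ Z^3.

The boundary map ∂_1: C_1 → C_0 maps an edge to its endpoints' difference, ∂[p,q] = q − p. For instance
  ∂PQ = Q − P.
This gives a 3×3 integer matrix of rank 2; reducing to Smith normal form yields diagonal entries (1,1).

Reading off H_k = ker ∂_k / im ∂_{k+1}:

  H_0: rank C_0 − rank ∂_1 = 3 − 2 = 1, and the invariant factors of ∂_1 are all 1, so H_0 = Z.
  H_1: rank ker ∂_1 − rank ∂_2 = (3 − 2) − 0 = 1, and there is no ∂_2, so H_1 = Z.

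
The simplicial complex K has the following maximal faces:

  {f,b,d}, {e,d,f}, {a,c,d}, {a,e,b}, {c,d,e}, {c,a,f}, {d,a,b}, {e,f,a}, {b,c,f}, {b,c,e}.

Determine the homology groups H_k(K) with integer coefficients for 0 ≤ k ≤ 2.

H_0 ≅ Z,  H_1 ≅ Z/2,  H_2 = 0.

Order the vertices as a < b < c < d < e < f. Listing each simplex with vertices in this order, K has dimension 2 with simplices:

  0-simplices (6): a, b, c, d, e, f
  1-simplices (15): ab, ac, ad, ae, af, bc, bd, be, bf, cd, ce, cf, de, df, ef
  2-simplices (10): abd, abe, acd, acf, aef, bce, bcf, bdf, cde, def

giving chain groups C_0 ≅ Z^6, C_1 ≅ Z^15, C_2 ≅ Z^10.

∂_1: C_1 → C_0 is given by ∂[p,q] = [q] − [p]. For instance
  ∂bd = d − b.
The resulting 6×15 matrix has rank 5, and its Smith normal form has invariant factors (1,1,1,1,1).

The boundary map ∂_2: C_2 → C_1 maps a triangle to the signed sum of its edges. For instance
  ∂aef = ef − af + ae,
  ∂acf = cf − af + ac.
The resulting 15×10 matrix has rank 10, and its Smith normal form has invariant factors (1,1,1,1,1,1,1,1,1,2).

Reading off H_k = ker ∂_k / im ∂_{k+1}:

  H_0: rank C_0 − rank ∂_1 = 6 − 5 = 1, and the invariant factors of ∂_1 are all 1, so H_0 ≅ Z.
  H_1: rank ker ∂_1 − rank ∂_2 = (15 − 5) − 10 = 0, and ∂_2 has invariant factor 2 > 1, so H_1 ≅ Z/2.
  H_2: rank ker ∂_2 − rank ∂_3 = (10 − 10) − 0 = 0, and there is no ∂_3, so H_2 ≅ 0.

(K is a triangulation of the real projective plane RP^2.)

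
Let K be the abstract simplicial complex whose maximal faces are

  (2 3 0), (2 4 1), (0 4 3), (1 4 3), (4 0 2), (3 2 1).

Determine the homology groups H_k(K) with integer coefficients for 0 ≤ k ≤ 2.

H_0 = Z,  H_1 = 0,  H_2 = Z.

Take the total order 0 < 1 < 2 < 3 < 4 on the vertex set. Then K (dimension 2) consists of the simplices:

  0-simplices (5): [0], [1], [2], [3], [4]
  1-simplices (9): [0,2], [0,3], [0,4], [1,2], [1,3], [1,4], [2,3], [2,4], [3,4]
  2-simplices (6): [0,2,3], [0,2,4], [0,3,4], [1,2,3], [1,2,4], [1,3,4]

Hence C_0 ≅ Z^5, C_1 ≅ Z^9, C_2 ≅ Z^6.

Boundary ∂_1: C_1 → C_0 maps an edge to its endpoints' difference, ∂[p,q] = q − p.
As a 5×9 matrix over Z this has rank 4, with invariant factors (1,1,1,1).

∂_2: C_2 → C_1 maps a triangle to the signed sum of its edges. For instance
  ∂[0,3,4] = [3,4] − [0,4] + [0,3],
  ∂[1,2,4] = [2,4] − [1,4] + [1,2].
The resulting 9×6 matrix has rank 5, and its Smith normal form has invariant factors (1,1,1,1,1).

Reading off H_k = ker ∂_k / im ∂_{k+1}:

  H_0: rank C_0 − rank ∂_1 = 5 − 4 = 1, and the invariant factors of ∂_1 are all 1, so H_0 = Z.
  H_1: rank ker ∂_1 − rank ∂_2 = (9 − 4) − 5 = 0, and the invariant factors of ∂_2 are all 1, so H_1 = 0.
  H_2: rank ker ∂_2 − rank ∂_3 = (6 − 5) − 0 = 1, and there is no ∂_3, so H_2 = Z.

As a check, the Euler characteristic is 5 − 9 + 6 = 2, which agrees with 1 − 0 + 1 = 2.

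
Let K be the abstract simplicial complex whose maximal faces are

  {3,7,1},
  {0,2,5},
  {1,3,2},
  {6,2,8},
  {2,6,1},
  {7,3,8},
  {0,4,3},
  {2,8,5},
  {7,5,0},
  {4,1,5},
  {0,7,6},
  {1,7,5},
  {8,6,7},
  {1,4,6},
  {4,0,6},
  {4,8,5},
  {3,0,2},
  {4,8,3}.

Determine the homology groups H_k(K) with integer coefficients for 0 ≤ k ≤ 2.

Order the vertices as 0 < 1 < 2 < 3 < 4 < 5 < 6 < 7 < 8. Listing each simplex with vertices in this order, K has dimension 2 with simplices:

  0-simplices (9): [0], [1], [2], [3], [4], [5], [6], [7], [8]
  1-simplices (27): (27 of them)
  2-simplices (18): [0,2,3], [0,2,5], [0,3,4], [0,4,6], [0,5,7], [0,6,7], [1,2,3], [1,2,6], [1,3,7], [1,4,5], [1,4,6], [1,5,7], [2,5,8], [2,6,8], [3,4,8], [3,7,8], [4,5,8], [6,7,8]

so the chain groups are C_0 ≅ Z^9, C_1 ≅ Z^27, C_2 ≅ Z^18.

Boundary ∂_1: C_1 → C_0 is given by ∂[p,q] = [q] − [p]. For instance
  ∂[1,4] = [4] − [1].
This gives a 9×27 integer matrix of rank 8; reducing to Smith normal form yields diagonal entries (1,1,1,1,1,1,1,1).

Boundary ∂_2: C_2 → C_1 acts by ∂[p,q,r] = [q,r] − [p,r] + [p,q]. For instance
  ∂[1,4,5] = [4,5] − [1,5] + [1,4],
  ∂[1,2,3] = [2,3] − [1,3] + [1,2].
As a 27×18 matrix over Z this has rank 17, with invariant factors (1,1,1,1,1,1,1,1,1,1,1,1,1,1,1,1,1).

Reading off H_k = ker ∂_k / im ∂_{k+1}:

  H_0: rank C_0 − rank ∂_1 = 9 − 8 = 1, and the invariant factors of ∂_1 are all 1, so H_0 = Z.
  H_1: rank ker ∂_1 − rank ∂_2 = (27 − 8) − 17 = 2, and the invariant factors of ∂_2 are all 1, so H_1 = Z^2.
  H_2: rank ker ∂_2 − rank ∂_3 = (18 − 17) − 0 = 1, and there is no ∂_3, so H_2 = Z.

(K is a triangulation of the torus T^2.)

H_0 ≅ Z,  H_1 ≅ Z^2,  H_2 ≅ Z.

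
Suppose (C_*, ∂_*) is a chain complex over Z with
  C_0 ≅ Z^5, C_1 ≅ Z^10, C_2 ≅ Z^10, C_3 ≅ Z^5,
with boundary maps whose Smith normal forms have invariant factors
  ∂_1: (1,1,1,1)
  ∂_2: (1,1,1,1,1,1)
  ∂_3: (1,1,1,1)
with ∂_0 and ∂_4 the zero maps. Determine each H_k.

H_0: b_0 = 5 − 0 − 4 = 1; torsion from ∂_1 factors > 1: none. So H_0 = Z.
H_1: b_1 = 10 − 4 − 6 = 0; torsion from ∂_2 factors > 1: none. So H_1 = 0.
H_2: b_2 = 10 − 6 − 4 = 0; torsion from ∂_3 factors > 1: none. So H_2 = 0.
H_3: b_3 = 5 − 4 − 0 = 1; torsion from ∂_4 factors > 1: none. So H_3 = Z.

H_0 = Z,  H_1 = 0,  H_2 = 0,  H_3 = Z.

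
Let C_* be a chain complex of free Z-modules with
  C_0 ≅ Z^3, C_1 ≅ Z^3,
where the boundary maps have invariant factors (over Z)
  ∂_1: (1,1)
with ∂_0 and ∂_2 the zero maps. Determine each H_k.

H_0: b_0 = 3 − 0 − 2 = 1; torsion from ∂_1 factors > 1: none. So H_0 = Z.
H_1: b_1 = 3 − 2 − 0 = 1; torsion from ∂_2 factors > 1: none. So H_1 = Z.

H_0 = Z,  H_1 = Z.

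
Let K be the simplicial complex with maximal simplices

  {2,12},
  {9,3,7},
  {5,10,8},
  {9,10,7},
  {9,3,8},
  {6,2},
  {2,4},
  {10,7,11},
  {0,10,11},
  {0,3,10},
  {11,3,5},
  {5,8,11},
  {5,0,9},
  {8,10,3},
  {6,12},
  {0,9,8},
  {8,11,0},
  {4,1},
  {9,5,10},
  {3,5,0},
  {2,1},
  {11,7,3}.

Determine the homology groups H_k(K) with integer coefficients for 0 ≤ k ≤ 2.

H_0 ≅ Z^2,  H_1 ≅ Z^4,  H_2 ≅ Z.

Fix the vertex order 0 < 1 < 2 < 3 < 4 < 5 < 6 < 7 < 8 < 9 < 10 < 11 < 12 and write every simplex with vertices in increasing order. Then dim K = 2 and the simplices of K are:

  0-simplices (13): [0], [1], [2], [3], [4], [5], [6], [7], [8], [9], [10], [11], [12]
  1-simplices (30): (30 of them)
  2-simplices (16): [0,3,5], [0,3,10], [0,5,9], [0,8,9], [0,8,11], [0,10,11], [3,5,11], [3,7,9], [3,7,11], [3,8,9], [3,8,10], [5,8,10], [5,8,11], [5,9,10], [7,9,10], [7,10,11]

Hence C_0 ≅ Z^13, C_1 ≅ Z^30, C_2 ≅ Z^16.

Boundary ∂_1: C_1 → C_0 sends each edge [p,q] (with p < q) to q − p.
As a 13×30 matrix over Z this has rank 11, with invariant factors (1,1,1,1,1,1,1,1,1,1,1).

The boundary map ∂_2: C_2 → C_1 sends each 2-simplex [p,q,r] to [q,r] − [p,r] + [p,q]. For instance
  ∂[0,3,10] = [3,10] − [0,10] + [0,3],
  ∂[3,8,10] = [8,10] − [3,10] + [3,8].
As a 30×16 matrix over Z this has rank 15, with invariant factors (1,1,1,1,1,1,1,1,1,1,1,1,1,1,1).

Now H_k = ker ∂_k / im ∂_{k+1}, so:

  H_0: rank C_0 − rank ∂_1 = 13 − 11 = 2, and the invariant factors of ∂_1 are all 1, so H_0 ≅ Z^2.
  H_1: rank ker ∂_1 − rank ∂_2 = (30 − 11) − 15 = 4, and the invariant factors of ∂_2 are all 1, so H_1 ≅ Z^4.
  H_2: rank ker ∂_2 − rank ∂_3 = (16 − 15) − 0 = 1, and there is no ∂_3, so H_2 ≅ Z.

(K is a triangulation of the disjoint union of the torus T^2 and a wedge of 2 circles.)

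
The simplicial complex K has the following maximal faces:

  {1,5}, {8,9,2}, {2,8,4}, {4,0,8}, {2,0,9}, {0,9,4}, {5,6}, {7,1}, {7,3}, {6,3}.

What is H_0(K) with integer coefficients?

H_0 ≅ Z^2.

K has 10 vertices, 15 edges, 5 triangles.
rank ∂_0 = 0, rank ∂_1 = 8 ⇒ b_0 = 10 − 0 − 8 = 2; all invariant factors of ∂_1 are 1 so no torsion. So H_0 ≅ Z^2.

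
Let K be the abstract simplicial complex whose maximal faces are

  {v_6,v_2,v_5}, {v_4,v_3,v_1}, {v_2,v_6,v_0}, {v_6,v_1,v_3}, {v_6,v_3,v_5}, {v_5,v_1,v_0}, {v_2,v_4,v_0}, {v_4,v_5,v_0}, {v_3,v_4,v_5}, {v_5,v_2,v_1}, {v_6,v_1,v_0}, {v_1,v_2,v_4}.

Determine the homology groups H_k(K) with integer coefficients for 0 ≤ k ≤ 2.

Order the vertices as v_0 < v_1 < v_2 < v_3 < v_4 < v_5 < v_6. Listing each simplex with vertices in this order, K has dimension 2 with simplices:

  0-simplices (7): [v_0], [v_1], [v_2], [v_3], [v_4], [v_5], [v_6]
  1-simplices (18): (18 of them)
  2-simplices (12): (12 of them)

giving chain groups C_0 ≅ Z^7, C_1 ≅ Z^18, C_2 ≅ Z^12.

∂_1: C_1 → C_0 maps an edge to its endpoints' difference, ∂[p,q] = q − p. For instance
  ∂[v_3,v_6] = [v_6] − [v_3].
This gives a 7×18 integer matrix of rank 6; reducing to Smith normal form yields diagonal entries (1,1,1,1,1,1).

Boundary ∂_2: C_2 → C_1 sends each 2-simplex [p,q,r] to [q,r] − [p,r] + [p,q]. For instance
  ∂[v_3,v_5,v_6] = [v_5,v_6] − [v_3,v_6] + [v_3,v_5],
  ∂[v_3,v_4,v_5] = [v_4,v_5] − [v_3,v_5] + [v_3,v_4].
The 18×12 boundary matrix has rank 12 and Smith normal form diag(1,1,1,1,1,1,1,1,1,1,1,2).

Computing H_k = (kernel of ∂_k) / (image of ∂_{k+1}):

  H_0: rank C_0 − rank ∂_1 = 7 − 6 = 1, and the invariant factors of ∂_1 are all 1, so H_0 = Z.
  H_1: rank ker ∂_1 − rank ∂_2 = (18 − 6) − 12 = 0, and ∂_2 has invariant factor 2 > 1, so H_1 = Z/2Z.
  H_2: rank ker ∂_2 − rank ∂_3 = (12 − 12) − 0 = 0, and there is no ∂_3, so H_2 = 0.

(K is a triangulation of the real projective plane RP^2.)

H_0 = Z,  H_1 = Z/2Z,  H_2 = 0.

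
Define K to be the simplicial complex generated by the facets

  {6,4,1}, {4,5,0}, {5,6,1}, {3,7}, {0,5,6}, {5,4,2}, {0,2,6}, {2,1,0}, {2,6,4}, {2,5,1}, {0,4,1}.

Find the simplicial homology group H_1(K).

H_1 = Z_2.

K has 8 vertices, 16 edges, 10 triangles.
rank ∂_1 = 6, rank ∂_2 = 10 ⇒ b_1 = 16 − 6 − 10 = 0; ∂_2 has invariant factor(s) [2] giving torsion. So H_1 ≅ Z_2.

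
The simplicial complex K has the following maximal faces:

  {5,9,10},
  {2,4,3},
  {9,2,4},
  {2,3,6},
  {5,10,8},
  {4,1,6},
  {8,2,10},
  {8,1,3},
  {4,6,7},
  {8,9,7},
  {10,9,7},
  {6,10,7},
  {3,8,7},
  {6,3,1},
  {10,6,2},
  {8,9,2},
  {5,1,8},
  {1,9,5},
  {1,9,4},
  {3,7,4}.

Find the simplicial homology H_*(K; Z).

H_0 ≅ Z,  H_1 ≅ Z ⊕ Z/2,  H_2 = 0.

Fix the vertex order 1 < 2 < 3 < 4 < 5 < 6 < 7 < 8 < 9 < 10 and write every simplex with vertices in increasing order. Then dim K = 2 and the simplices of K are:

  0-simplices (10): [1], [2], [3], [4], [5], [6], [7], [8], [9], [10]
  1-simplices (30): (30 of them)
  2-simplices (20): (20 of them)

giving chain groups C_0 ≅ Z^10, C_1 ≅ Z^30, C_2 ≅ Z^20.

∂_1: C_1 → C_0 is given by ∂[p,q] = [q] − [p]. For instance
  ∂[1,5] = [5] − [1].
The 10×30 boundary matrix has rank 9 and Smith normal form diag(1,1,1,1,1,1,1,1,1).

∂_2: C_2 → C_1 maps a triangle to the signed sum of its edges. For instance
  ∂[6,7,10] = [7,10] − [6,10] + [6,7],
  ∂[1,5,8] = [5,8] − [1,8] + [1,5].
This gives a 30×20 integer matrix of rank 20; reducing to Smith normal form yields diagonal entries (1,1,1,1,1,1,1,1,1,1,1,1,1,1,1,1,1,1,1,2).

Now H_k = ker ∂_k / im ∂_{k+1}, so:

  H_0: rank C_0 − rank ∂_1 = 10 − 9 = 1, and the invariant factors of ∂_1 are all 1, so H_0 ≅ Z.
  H_1: rank ker ∂_1 − rank ∂_2 = (30 − 9) − 20 = 1, and ∂_2 has invariant factor 2 > 1, so H_1 ≅ Z ⊕ Z/2.
  H_2: rank ker ∂_2 − rank ∂_3 = (20 − 20) − 0 = 0, and there is no ∂_3, so H_2 ≅ 0.

As a check, the Euler characteristic is 10 − 30 + 20 = 0, which agrees with 1 − 1 + 0 = 0.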